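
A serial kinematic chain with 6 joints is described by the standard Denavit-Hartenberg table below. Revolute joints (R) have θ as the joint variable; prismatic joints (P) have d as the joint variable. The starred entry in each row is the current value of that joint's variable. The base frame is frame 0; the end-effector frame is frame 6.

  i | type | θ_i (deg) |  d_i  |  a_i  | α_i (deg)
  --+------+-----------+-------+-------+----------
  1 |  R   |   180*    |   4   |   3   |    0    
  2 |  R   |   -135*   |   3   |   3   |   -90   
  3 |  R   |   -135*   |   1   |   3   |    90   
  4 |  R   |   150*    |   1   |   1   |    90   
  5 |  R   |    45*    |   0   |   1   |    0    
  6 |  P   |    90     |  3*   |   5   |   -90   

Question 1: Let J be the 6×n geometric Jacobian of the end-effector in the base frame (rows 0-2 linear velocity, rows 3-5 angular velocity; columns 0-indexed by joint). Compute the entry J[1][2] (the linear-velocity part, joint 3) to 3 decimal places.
axis z_2 = (-0.7071,0.7071,0.0000); lever o_n−o_2 = (-7.5608,-3.7653,0.5946)
cross product → J_v[:, 2] = (0.4204,0.4204,8.0088)
J_ω[:, 2] = z_2
entry J[1][2] = 0.4204

0.420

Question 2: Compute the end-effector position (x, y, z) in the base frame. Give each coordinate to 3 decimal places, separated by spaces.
-8.440 -1.644 7.595

after link 1: o_1 = (-3.0000, 0.0000, 4.0000)
after link 2: o_2 = (-0.8787, 2.1213, 7.0000)
after link 3: o_3 = (-3.0858, 1.3284, 9.1213)
after link 4: o_4 = (-3.5063, 1.6150, 7.8018)
after link 5: o_5 = (-3.8037, 1.8176, 6.8688)
after link 6: o_6 = (-8.4395, -1.6440, 7.5946)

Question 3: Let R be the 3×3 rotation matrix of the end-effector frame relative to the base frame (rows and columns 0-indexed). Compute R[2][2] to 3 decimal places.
0.933

End-effector z-axis (col 2 of R) = (0.2974,-0.2026,0.9330)
R[2][2] = 0.9330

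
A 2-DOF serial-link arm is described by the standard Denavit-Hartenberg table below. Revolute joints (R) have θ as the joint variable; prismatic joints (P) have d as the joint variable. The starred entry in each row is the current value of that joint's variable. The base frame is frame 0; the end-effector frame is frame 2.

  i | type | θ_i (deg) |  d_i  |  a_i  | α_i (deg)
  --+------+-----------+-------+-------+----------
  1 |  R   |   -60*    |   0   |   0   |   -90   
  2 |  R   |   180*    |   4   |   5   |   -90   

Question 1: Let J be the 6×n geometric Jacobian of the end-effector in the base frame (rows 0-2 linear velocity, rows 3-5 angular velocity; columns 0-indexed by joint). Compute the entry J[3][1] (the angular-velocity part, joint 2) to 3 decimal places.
0.866

axis z_1 = (0.8660,0.5000,0.0000); lever o_n−o_1 = (0.9641,6.3301,-0.0000)
cross product → J_v[:, 1] = (-0.0000,0.0000,5.0000)
J_ω[:, 1] = z_1
entry J[3][1] = 0.8660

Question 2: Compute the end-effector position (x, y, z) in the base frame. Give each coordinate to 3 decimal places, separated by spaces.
after link 1: o_1 = (0.0000, 0.0000, 0.0000)
after link 2: o_2 = (0.9641, 6.3301, -0.0000)

0.964 6.330 -0.000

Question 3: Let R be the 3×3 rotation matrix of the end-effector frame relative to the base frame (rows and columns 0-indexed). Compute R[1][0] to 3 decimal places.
End-effector x-axis (col 0 of R) = (-0.5000,0.8660,-0.0000)
R[1][0] = 0.8660

0.866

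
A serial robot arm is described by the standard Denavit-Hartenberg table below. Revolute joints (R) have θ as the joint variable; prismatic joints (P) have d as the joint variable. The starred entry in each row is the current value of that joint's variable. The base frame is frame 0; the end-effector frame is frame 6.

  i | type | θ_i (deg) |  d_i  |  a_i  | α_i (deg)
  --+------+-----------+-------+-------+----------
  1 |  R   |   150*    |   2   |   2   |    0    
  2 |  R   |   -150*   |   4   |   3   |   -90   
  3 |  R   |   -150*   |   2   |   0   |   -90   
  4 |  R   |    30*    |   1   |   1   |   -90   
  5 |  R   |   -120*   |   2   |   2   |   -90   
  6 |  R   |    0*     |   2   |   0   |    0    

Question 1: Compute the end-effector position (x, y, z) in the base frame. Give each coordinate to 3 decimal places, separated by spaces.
2.701 0.402 9.482

after link 1: o_1 = (-1.7321, 1.0000, 2.0000)
after link 2: o_2 = (1.2679, 1.0000, 6.0000)
after link 3: o_3 = (1.2679, 3.0000, 6.0000)
after link 4: o_4 = (1.0179, 2.5000, 7.2990)
after link 5: o_5 = (3.5000, 1.2679, 7.8660)
after link 6: o_6 = (2.7010, 0.4019, 9.4821)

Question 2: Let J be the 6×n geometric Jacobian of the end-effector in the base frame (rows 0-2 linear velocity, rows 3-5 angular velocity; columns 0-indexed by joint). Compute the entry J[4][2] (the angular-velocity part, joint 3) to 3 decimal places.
axis z_2 = (0.0000,1.0000,0.0000); lever o_n−o_2 = (1.4330,-0.5981,3.4821)
cross product → J_v[:, 2] = (3.4821,0.0000,-1.4330)
J_ω[:, 2] = z_2
entry J[4][2] = 1.0000

1.000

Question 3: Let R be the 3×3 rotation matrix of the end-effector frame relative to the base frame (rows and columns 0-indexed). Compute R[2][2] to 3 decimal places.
0.808

End-effector z-axis (col 2 of R) = (-0.3995,-0.4330,0.8080)
R[2][2] = 0.8080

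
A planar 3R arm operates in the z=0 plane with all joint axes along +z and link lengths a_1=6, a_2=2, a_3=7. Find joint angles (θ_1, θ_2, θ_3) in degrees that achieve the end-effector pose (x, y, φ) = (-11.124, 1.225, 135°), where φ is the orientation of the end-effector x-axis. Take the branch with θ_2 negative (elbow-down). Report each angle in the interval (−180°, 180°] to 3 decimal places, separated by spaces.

wrist centre = target − a_3·(cos φ, sin φ) = (-6.1743, -3.7247)
cos θ_2 = (51.9951−6²−2²)/(2·6·2) = 0.4998; θ_2 = -60.0134° (elbow-down)
β = atan2(-3.7247,-6.1743) = -148.8986°; ψ = atan2(-1.7323,6.9996) = -13.9005°
θ_1 = β − ψ = -134.9982°
θ_3 = φ − θ_1 − θ_2 = -29.9884° (wrapped to (-180°,180°])

-134.998 -60.013 -29.988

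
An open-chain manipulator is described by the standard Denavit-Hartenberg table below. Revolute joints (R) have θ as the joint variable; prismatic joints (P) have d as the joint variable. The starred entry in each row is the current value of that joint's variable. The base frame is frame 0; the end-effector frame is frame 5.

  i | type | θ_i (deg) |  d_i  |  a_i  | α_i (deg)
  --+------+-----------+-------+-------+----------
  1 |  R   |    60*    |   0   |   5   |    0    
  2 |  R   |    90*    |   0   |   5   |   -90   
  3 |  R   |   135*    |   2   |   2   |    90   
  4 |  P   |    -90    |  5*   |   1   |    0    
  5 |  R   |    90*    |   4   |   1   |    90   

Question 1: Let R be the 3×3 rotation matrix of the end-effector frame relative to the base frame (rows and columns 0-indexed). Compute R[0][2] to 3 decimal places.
0.500

End-effector z-axis (col 2 of R) = (0.5000,0.8660,-0.0000)
R[0][2] = 0.5000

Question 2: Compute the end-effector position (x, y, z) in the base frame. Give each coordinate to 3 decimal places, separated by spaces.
after link 1: o_1 = (2.5000, 4.3301, 0.0000)
after link 2: o_2 = (-1.8301, 6.8301, 0.0000)
after link 3: o_3 = (-1.6054, 4.3910, -1.4142)
after link 4: o_4 = (-4.1672, 7.0248, -4.9497)
after link 5: o_5 = (-6.0044, 8.0854, -8.4853)

-6.004 8.085 -8.485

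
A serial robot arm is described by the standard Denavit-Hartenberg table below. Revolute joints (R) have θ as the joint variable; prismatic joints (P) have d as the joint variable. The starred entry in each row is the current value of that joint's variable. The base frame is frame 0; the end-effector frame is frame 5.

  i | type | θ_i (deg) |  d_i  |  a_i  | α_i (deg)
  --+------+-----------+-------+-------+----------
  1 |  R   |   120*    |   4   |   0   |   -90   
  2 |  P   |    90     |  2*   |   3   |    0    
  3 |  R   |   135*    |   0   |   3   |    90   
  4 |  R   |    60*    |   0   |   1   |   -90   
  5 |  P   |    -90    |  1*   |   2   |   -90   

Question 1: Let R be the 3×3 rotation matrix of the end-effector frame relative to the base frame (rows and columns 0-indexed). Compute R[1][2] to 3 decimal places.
-0.739

End-effector z-axis (col 2 of R) = (-0.5732,-0.7392,0.3536)
R[1][2] = -0.7392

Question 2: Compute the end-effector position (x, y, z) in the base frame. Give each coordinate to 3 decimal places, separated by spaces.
after link 1: o_1 = (0.0000, 0.0000, 4.0000)
after link 2: o_2 = (-1.7321, -1.0000, 1.0000)
after link 3: o_3 = (-0.6714, -2.8371, 3.1213)
after link 4: o_4 = (-1.2446, -3.5763, 3.4749)
after link 5: o_5 = (-1.2767, -4.5207, 1.4483)

-1.277 -4.521 1.448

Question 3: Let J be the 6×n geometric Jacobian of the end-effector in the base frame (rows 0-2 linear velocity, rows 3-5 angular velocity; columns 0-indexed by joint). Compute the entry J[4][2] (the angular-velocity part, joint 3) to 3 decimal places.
-0.500

axis z_2 = (-0.8660,-0.5000,0.0000); lever o_n−o_2 = (0.4553,-3.5207,0.4483)
cross product → J_v[:, 2] = (-0.2241,0.3882,3.2767)
J_ω[:, 2] = z_2
entry J[4][2] = -0.5000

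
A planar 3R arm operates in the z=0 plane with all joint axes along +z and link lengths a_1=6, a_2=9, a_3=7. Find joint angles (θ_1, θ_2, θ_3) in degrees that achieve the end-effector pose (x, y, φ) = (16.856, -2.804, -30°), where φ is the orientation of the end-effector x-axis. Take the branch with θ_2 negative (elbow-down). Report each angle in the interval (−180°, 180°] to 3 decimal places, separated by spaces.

60.003 -90.005 0.002

wrist centre = target − a_3·(cos φ, sin φ) = (10.7938, 0.6960)
cos θ_2 = (116.9910−6²−9²)/(2·6·9) = -0.0001; θ_2 = -90.0048° (elbow-down)
β = atan2(0.6960,10.7938) = 3.6894°; ψ = atan2(-9.0000,5.9993) = -56.3132°
θ_1 = β − ψ = 60.0026°
θ_3 = φ − θ_1 − θ_2 = 0.0021° (wrapped to (-180°,180°])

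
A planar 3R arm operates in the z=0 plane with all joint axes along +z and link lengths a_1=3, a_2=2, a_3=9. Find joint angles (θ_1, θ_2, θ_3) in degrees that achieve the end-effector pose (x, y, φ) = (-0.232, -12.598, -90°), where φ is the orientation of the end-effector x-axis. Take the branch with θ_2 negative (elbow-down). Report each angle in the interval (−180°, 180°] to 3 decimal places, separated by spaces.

wrist centre = target − a_3·(cos φ, sin φ) = (-0.2320, -3.5980)
cos θ_2 = (12.9994−3²−2²)/(2·3·2) = -0.0000; θ_2 = -90.0027° (elbow-down)
β = atan2(-3.5980,-0.2320) = -93.6893°; ψ = atan2(-2.0000,2.9999) = -33.6909°
θ_1 = β − ψ = -59.9984°
θ_3 = φ − θ_1 − θ_2 = 60.0012° (wrapped to (-180°,180°])

-59.998 -90.003 60.001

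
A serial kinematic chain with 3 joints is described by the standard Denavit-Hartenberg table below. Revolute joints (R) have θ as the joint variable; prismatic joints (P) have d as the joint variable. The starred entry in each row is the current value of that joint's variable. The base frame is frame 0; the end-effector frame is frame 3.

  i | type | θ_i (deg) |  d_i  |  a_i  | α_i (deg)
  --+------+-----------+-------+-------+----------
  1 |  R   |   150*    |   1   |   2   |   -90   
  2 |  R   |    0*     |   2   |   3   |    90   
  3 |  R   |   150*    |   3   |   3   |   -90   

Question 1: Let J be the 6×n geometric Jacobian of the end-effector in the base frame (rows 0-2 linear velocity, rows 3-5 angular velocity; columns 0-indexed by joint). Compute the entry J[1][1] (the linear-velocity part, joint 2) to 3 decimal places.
axis z_1 = (-0.5000,-0.8660,0.0000); lever o_n−o_1 = (-2.0981,-2.8301,3.0000)
cross product → J_v[:, 1] = (-2.5981,1.5000,-0.4019)
J_ω[:, 1] = z_1
entry J[1][1] = 1.5000

1.500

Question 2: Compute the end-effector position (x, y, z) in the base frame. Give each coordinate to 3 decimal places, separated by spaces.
after link 1: o_1 = (-1.7321, 1.0000, 1.0000)
after link 2: o_2 = (-5.3301, 0.7679, 1.0000)
after link 3: o_3 = (-3.8301, -1.8301, 4.0000)

-3.830 -1.830 4.000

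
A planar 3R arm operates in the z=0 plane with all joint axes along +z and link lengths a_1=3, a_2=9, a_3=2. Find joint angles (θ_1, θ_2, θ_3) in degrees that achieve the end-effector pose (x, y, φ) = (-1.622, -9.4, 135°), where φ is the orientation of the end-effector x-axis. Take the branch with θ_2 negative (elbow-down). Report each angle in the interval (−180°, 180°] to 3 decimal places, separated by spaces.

wrist centre = target − a_3·(cos φ, sin φ) = (-0.2078, -10.8142)
cos θ_2 = (116.9904−3²−9²)/(2·3·9) = 0.4998; θ_2 = -60.0118° (elbow-down)
β = atan2(-10.8142,-0.2078) = -91.1008°; ψ = atan2(-7.7952,7.4984) = -46.1116°
θ_1 = β − ψ = -44.9891°
θ_3 = φ − θ_1 − θ_2 = -119.9991° (wrapped to (-180°,180°])

-44.989 -60.012 -119.999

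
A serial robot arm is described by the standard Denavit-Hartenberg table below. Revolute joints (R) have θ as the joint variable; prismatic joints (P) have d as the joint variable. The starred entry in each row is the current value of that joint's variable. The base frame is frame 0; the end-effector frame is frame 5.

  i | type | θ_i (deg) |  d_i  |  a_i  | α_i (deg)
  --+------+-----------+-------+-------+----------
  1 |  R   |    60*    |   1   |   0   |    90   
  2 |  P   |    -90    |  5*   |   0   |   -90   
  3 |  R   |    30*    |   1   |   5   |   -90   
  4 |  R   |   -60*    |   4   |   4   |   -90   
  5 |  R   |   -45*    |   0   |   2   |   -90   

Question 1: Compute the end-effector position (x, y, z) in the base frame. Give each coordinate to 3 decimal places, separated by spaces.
after link 1: o_1 = (0.0000, 0.0000, 1.0000)
after link 2: o_2 = (4.3301, -2.5000, 1.0000)
after link 3: o_3 = (2.6651, -0.3840, -3.3301)
after link 4: o_4 = (0.5311, 4.8481, -3.0622)
after link 5: o_5 = (-0.2234, 6.6979, -2.9674)

-0.223 6.698 -2.967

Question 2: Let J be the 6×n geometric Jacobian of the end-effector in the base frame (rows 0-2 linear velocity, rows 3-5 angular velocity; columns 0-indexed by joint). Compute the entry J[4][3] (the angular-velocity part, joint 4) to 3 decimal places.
axis z_3 = (-0.7500,0.4330,0.5000); lever o_n−o_3 = (-2.8884,7.0819,0.3627)
cross product → J_v[:, 3] = (-3.3839,-1.1722,-4.0607)
J_ω[:, 3] = z_3
entry J[4][3] = 0.4330

0.433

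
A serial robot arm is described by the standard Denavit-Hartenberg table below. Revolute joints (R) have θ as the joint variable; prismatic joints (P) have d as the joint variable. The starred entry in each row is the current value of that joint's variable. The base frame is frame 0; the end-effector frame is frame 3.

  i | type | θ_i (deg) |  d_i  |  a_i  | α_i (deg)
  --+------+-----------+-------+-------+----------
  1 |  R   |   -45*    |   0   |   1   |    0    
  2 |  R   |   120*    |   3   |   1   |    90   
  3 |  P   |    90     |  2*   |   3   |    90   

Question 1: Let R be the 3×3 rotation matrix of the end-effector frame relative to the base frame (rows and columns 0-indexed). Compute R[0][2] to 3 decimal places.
0.259

End-effector z-axis (col 2 of R) = (0.2588,0.9659,-0.0000)
R[0][2] = 0.2588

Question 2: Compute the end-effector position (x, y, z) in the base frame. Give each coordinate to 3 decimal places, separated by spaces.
after link 1: o_1 = (0.7071, -0.7071, 0.0000)
after link 2: o_2 = (0.9659, 0.2588, 3.0000)
after link 3: o_3 = (2.8978, -0.2588, 6.0000)

2.898 -0.259 6.000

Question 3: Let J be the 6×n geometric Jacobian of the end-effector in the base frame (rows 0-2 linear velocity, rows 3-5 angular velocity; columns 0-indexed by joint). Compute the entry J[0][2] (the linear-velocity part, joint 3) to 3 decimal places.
0.966

prismatic axis z_2 = (0.9659,-0.2588,0.0000)
J_v[:, 2] = z_2; J_ω[:, 2] = (0,0,0)
entry J[0][2] = 0.9659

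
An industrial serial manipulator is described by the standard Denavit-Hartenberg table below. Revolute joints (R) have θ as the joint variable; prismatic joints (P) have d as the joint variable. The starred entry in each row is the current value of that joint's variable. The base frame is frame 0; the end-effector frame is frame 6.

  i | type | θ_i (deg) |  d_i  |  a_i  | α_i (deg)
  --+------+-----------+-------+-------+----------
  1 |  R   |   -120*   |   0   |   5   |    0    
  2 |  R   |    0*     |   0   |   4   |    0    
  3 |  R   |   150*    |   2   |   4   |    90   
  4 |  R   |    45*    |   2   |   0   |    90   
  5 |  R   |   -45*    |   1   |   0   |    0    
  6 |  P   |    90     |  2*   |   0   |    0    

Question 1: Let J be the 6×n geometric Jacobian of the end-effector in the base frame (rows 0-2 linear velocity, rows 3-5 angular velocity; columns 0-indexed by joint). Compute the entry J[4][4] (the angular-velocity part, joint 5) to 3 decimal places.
axis z_4 = (0.6124,0.3536,-0.7071); lever o_n−o_4 = (1.8371,1.0607,-2.1213)
cross product → J_v[:, 4] = (0.0000,0.0000,0.0000)
J_ω[:, 4] = z_4
entry J[4][4] = 0.3536

0.354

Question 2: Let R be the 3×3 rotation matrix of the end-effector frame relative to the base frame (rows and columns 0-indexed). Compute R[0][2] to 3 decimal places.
End-effector z-axis (col 2 of R) = (0.6124,0.3536,-0.7071)
R[0][2] = 0.6124

0.612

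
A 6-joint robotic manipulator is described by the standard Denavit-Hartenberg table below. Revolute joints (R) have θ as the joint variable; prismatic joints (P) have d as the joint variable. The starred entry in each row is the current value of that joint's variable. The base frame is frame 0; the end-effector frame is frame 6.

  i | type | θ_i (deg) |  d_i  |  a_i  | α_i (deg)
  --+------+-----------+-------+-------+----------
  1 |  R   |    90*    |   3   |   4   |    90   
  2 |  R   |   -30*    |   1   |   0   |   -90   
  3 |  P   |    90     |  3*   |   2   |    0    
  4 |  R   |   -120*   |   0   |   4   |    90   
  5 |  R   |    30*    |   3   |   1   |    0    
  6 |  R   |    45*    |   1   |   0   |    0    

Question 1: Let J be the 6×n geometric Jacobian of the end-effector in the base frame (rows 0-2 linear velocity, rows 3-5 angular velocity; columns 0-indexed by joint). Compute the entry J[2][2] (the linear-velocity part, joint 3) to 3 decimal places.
prismatic axis z_2 = (0.0000,0.5000,0.8660)
J_v[:, 2] = z_2; J_ω[:, 2] = (0,0,0)
entry J[2][2] = 0.8660

0.866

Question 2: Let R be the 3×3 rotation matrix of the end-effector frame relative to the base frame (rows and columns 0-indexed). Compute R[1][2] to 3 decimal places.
End-effector z-axis (col 2 of R) = (0.8660,-0.4330,0.2500)
R[1][2] = -0.4330

-0.433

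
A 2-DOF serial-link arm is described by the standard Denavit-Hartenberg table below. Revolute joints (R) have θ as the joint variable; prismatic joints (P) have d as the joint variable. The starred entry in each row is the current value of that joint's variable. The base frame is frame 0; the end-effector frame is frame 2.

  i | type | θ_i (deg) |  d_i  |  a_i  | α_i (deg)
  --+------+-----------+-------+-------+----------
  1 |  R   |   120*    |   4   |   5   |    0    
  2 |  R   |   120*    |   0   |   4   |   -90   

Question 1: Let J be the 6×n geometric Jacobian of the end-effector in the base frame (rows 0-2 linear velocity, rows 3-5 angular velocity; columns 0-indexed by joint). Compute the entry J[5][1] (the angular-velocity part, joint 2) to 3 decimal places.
axis z_1 = (0.0000,0.0000,1.0000); lever o_n−o_1 = (-2.0000,-3.4641,0.0000)
cross product → J_v[:, 1] = (3.4641,-2.0000,0.0000)
J_ω[:, 1] = z_1
entry J[5][1] = 1.0000

1.000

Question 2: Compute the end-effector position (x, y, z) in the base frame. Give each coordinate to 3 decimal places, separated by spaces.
-4.500 0.866 4.000

after link 1: o_1 = (-2.5000, 4.3301, 4.0000)
after link 2: o_2 = (-4.5000, 0.8660, 4.0000)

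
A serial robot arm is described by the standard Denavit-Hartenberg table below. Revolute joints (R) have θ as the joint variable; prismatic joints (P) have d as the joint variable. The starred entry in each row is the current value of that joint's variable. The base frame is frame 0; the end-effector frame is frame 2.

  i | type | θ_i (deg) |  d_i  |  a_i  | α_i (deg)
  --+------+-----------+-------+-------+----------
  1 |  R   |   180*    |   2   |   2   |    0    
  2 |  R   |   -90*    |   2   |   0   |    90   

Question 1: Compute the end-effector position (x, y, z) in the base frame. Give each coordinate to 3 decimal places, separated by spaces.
after link 1: o_1 = (-2.0000, 0.0000, 2.0000)
after link 2: o_2 = (-2.0000, 0.0000, 4.0000)

-2.000 0.000 4.000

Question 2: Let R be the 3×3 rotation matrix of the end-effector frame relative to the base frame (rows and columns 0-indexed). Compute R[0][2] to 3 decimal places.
1.000

End-effector z-axis (col 2 of R) = (1.0000,-0.0000,0.0000)
R[0][2] = 1.0000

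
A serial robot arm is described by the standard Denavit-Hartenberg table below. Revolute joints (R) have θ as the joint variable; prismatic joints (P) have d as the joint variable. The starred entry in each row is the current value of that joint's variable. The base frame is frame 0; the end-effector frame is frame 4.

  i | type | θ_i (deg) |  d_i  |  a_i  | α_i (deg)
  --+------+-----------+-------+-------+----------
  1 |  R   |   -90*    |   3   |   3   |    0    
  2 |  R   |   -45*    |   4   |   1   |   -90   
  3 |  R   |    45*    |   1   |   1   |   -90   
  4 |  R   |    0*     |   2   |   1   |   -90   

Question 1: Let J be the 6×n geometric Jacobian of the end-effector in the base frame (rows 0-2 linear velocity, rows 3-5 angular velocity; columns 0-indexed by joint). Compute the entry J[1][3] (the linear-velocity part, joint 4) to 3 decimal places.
0.707

axis z_3 = (0.5000,0.5000,-0.7071); lever o_n−o_3 = (0.5000,0.5000,-2.1213)
cross product → J_v[:, 3] = (-0.7071,0.7071,0.0000)
J_ω[:, 3] = z_3
entry J[1][3] = 0.7071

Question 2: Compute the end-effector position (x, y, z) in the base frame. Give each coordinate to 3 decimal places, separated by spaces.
after link 1: o_1 = (0.0000, -3.0000, 3.0000)
after link 2: o_2 = (-0.7071, -3.7071, 7.0000)
after link 3: o_3 = (-0.5000, -4.9142, 6.2929)
after link 4: o_4 = (0.0000, -4.4142, 4.1716)

0.000 -4.414 4.172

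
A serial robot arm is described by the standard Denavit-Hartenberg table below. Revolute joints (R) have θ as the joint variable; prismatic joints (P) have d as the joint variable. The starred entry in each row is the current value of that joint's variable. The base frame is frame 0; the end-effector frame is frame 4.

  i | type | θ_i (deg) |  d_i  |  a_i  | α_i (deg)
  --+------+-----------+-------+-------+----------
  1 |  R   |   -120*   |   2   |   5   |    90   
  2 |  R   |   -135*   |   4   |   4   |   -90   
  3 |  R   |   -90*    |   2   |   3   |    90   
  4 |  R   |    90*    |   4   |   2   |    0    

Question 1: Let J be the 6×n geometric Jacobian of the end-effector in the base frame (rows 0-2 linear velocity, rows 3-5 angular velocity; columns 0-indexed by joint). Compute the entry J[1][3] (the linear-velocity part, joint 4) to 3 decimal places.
-1.000

axis z_3 = (-0.3536,-0.6124,0.7071); lever o_n−o_3 = (-2.1213,-3.6742,1.4142)
cross product → J_v[:, 3] = (1.7321,-1.0000,0.0000)
J_ω[:, 3] = z_3
entry J[1][3] = -1.0000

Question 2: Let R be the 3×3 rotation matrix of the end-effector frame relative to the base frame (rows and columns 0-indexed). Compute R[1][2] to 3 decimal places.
End-effector z-axis (col 2 of R) = (-0.3536,-0.6124,0.7071)
R[1][2] = -0.6124

-0.612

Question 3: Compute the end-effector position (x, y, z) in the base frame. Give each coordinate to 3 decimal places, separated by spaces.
after link 1: o_1 = (-2.5000, -4.3301, 2.0000)
after link 2: o_2 = (-4.5499, 0.1194, -0.8284)
after link 3: o_3 = (-7.8551, 0.3946, -2.2426)
after link 4: o_4 = (-9.9764, -3.2796, -0.8284)

-9.976 -3.280 -0.828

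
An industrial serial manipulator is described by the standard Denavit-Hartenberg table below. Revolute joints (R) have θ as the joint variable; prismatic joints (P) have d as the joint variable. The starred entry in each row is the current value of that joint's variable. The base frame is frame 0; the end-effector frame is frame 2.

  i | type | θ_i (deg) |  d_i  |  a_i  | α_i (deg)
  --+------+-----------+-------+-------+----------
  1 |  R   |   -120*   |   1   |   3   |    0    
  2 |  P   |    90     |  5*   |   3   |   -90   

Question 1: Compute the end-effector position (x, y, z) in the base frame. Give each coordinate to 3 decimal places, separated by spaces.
1.098 -4.098 6.000

after link 1: o_1 = (-1.5000, -2.5981, 1.0000)
after link 2: o_2 = (1.0981, -4.0981, 6.0000)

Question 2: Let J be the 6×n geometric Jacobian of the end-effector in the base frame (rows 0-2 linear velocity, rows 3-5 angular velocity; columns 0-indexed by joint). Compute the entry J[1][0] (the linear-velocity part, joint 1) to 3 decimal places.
axis z_0 = ẑ; lever o_n−o_0 = (1.0981,-4.0981,6.0000)
cross product → J_v[:, 0] = (4.0981,1.0981,-0.0000)
J_ω[:, 0] = z_0
entry J[1][0] = 1.0981

1.098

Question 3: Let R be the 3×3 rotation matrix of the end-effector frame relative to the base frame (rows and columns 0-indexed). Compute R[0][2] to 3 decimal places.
End-effector z-axis (col 2 of R) = (0.5000,0.8660,0.0000)
R[0][2] = 0.5000

0.500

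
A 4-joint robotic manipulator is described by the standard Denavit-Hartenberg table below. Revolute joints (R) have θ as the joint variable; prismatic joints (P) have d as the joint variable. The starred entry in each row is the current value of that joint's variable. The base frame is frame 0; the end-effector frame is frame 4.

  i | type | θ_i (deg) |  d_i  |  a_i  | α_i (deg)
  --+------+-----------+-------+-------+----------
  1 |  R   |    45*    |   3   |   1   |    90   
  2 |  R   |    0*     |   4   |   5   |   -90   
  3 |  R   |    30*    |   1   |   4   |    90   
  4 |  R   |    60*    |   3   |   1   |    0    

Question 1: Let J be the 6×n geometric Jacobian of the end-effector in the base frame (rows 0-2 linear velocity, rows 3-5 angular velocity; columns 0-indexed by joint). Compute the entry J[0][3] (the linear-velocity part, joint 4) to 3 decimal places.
-0.224

axis z_3 = (0.9659,-0.2588,0.0000); lever o_n−o_3 = (3.0272,-0.2935,0.8660)
cross product → J_v[:, 3] = (-0.2241,-0.8365,0.5000)
J_ω[:, 3] = z_3
entry J[0][3] = -0.2241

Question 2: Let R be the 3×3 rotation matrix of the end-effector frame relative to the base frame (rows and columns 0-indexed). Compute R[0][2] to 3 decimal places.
End-effector z-axis (col 2 of R) = (0.9659,-0.2588,0.0000)
R[0][2] = 0.9659

0.966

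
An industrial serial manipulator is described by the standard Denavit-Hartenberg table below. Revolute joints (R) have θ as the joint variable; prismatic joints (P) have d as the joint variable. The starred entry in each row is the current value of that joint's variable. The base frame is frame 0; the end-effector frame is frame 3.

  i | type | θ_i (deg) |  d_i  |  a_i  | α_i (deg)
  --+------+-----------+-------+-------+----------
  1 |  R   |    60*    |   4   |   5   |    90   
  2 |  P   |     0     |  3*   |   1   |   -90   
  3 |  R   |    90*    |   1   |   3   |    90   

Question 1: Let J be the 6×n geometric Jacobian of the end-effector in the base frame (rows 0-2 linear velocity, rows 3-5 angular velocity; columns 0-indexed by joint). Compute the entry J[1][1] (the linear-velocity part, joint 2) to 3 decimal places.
-0.500

prismatic axis z_1 = (0.8660,-0.5000,0.0000)
J_v[:, 1] = z_1; J_ω[:, 1] = (0,0,0)
entry J[1][1] = -0.5000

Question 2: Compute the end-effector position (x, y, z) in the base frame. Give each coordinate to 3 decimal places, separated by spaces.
after link 1: o_1 = (2.5000, 4.3301, 4.0000)
after link 2: o_2 = (5.5981, 3.6962, 4.0000)
after link 3: o_3 = (3.0000, 5.1962, 5.0000)

3.000 5.196 5.000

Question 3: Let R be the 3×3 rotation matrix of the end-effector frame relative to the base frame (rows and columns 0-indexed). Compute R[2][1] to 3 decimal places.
1.000

End-effector y-axis (col 1 of R) = (-0.0000,-0.0000,1.0000)
R[2][1] = 1.0000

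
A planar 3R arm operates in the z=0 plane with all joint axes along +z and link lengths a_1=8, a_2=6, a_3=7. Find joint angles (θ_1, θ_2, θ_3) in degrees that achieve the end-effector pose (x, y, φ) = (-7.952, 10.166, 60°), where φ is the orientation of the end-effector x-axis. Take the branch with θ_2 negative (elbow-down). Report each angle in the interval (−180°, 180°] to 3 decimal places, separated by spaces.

-174.427 -60.007 -65.566

wrist centre = target − a_3·(cos φ, sin φ) = (-11.4520, 4.1038)
cos θ_2 = (147.9897−8²−6²)/(2·8·6) = 0.4999; θ_2 = -60.0071° (elbow-down)
β = atan2(4.1038,-11.4520) = 160.2849°; ψ = atan2(-5.1965,10.9994) = -25.2879°
θ_1 = β − ψ = 185.5728°
θ_3 = φ − θ_1 − θ_2 = -65.5656° (wrapped to (-180°,180°])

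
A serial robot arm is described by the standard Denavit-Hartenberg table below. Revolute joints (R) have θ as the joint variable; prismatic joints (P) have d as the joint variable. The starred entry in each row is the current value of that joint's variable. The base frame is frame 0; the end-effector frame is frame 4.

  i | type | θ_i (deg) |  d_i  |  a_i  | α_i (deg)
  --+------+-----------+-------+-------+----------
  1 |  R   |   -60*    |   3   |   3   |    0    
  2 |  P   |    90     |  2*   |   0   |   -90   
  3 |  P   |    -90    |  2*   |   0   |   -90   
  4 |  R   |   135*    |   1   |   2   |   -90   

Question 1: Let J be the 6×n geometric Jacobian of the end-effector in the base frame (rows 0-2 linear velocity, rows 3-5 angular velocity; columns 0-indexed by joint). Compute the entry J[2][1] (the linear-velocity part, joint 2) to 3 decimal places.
prismatic axis z_1 = (0.0000,0.0000,1.0000)
J_v[:, 1] = z_1; J_ω[:, 1] = (0,0,0)
entry J[2][1] = 1.0000

1.000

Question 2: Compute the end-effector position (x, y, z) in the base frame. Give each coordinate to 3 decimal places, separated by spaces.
2.073 -1.591 3.586

after link 1: o_1 = (1.5000, -2.5981, 3.0000)
after link 2: o_2 = (1.5000, -2.5981, 5.0000)
after link 3: o_3 = (0.5000, -0.8660, 5.0000)
after link 4: o_4 = (2.0731, -1.5908, 3.5858)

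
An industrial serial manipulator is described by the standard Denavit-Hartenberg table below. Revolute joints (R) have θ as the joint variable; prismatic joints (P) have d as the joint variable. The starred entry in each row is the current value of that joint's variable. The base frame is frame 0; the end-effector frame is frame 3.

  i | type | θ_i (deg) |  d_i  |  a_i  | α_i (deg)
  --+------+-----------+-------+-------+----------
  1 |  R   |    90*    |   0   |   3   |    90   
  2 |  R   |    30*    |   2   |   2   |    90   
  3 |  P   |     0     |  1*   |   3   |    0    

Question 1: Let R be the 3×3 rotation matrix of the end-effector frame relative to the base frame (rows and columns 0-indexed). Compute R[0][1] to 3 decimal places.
End-effector y-axis (col 1 of R) = (1.0000,-0.0000,0.0000)
R[0][1] = 1.0000

1.000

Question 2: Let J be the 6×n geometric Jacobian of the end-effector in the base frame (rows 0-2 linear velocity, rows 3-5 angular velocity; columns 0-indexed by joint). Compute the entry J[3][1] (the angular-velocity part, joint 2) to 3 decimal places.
axis z_1 = (1.0000,-0.0000,0.0000); lever o_n−o_1 = (2.0000,4.8301,1.6340)
cross product → J_v[:, 1] = (-0.0000,-1.6340,4.8301)
J_ω[:, 1] = z_1
entry J[3][1] = 1.0000

1.000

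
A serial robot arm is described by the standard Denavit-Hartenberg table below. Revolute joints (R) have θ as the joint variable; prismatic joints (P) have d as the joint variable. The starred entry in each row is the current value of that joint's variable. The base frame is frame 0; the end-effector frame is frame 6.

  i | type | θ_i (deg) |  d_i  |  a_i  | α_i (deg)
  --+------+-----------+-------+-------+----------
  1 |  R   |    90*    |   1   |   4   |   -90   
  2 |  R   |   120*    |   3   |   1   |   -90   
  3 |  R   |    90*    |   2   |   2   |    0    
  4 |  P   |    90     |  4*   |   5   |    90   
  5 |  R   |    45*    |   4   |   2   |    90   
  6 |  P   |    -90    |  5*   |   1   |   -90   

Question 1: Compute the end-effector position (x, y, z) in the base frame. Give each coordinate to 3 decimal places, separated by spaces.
after link 1: o_1 = (0.0000, 4.0000, 1.0000)
after link 2: o_2 = (-3.0000, 3.5000, 0.1340)
after link 3: o_3 = (-1.0000, 1.7679, 1.1340)
after link 4: o_4 = (-1.0000, 0.8038, 7.4641)
after link 5: o_5 = (3.0000, 0.2862, 9.3960)
after link 6: o_6 = (2.0000, 5.1158, 10.6900)

2.000 5.116 10.690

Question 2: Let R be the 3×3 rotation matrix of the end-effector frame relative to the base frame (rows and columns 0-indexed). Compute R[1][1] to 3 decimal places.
End-effector y-axis (col 1 of R) = (-0.0000,-0.9659,-0.2588)
R[1][1] = -0.9659

-0.966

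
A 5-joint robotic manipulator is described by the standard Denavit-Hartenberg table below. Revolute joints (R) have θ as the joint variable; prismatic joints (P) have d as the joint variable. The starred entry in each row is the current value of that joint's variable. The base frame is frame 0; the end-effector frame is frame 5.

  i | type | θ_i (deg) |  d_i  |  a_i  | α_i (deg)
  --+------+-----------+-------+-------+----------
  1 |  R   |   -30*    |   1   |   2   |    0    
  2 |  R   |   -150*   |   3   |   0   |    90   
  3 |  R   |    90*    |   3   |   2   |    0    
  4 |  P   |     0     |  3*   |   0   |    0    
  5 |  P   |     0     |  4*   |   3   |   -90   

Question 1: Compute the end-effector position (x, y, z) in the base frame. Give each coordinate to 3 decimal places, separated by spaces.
after link 1: o_1 = (1.7321, -1.0000, 1.0000)
after link 2: o_2 = (1.7321, -1.0000, 4.0000)
after link 3: o_3 = (1.7321, 2.0000, 6.0000)
after link 4: o_4 = (1.7321, 5.0000, 6.0000)
after link 5: o_5 = (1.7321, 9.0000, 9.0000)

1.732 9.000 9.000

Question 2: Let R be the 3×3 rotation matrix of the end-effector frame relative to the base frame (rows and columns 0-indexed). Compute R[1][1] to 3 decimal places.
-1.000

End-effector y-axis (col 1 of R) = (0.0000,-1.0000,-0.0000)
R[1][1] = -1.0000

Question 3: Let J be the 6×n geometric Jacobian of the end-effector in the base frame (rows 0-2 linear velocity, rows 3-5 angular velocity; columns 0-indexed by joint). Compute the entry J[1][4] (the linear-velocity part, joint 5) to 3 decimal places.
prismatic axis z_4 = (0.0000,1.0000,0.0000)
J_v[:, 4] = z_4; J_ω[:, 4] = (0,0,0)
entry J[1][4] = 1.0000

1.000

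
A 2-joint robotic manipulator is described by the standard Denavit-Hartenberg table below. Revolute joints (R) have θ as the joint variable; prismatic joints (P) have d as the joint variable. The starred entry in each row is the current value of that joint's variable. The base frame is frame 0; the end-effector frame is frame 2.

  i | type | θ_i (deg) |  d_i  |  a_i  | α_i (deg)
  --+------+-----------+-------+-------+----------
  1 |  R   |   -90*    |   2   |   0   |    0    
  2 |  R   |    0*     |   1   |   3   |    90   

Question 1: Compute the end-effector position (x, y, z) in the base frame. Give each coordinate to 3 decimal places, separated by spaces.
0.000 -3.000 3.000

after link 1: o_1 = (0.0000, 0.0000, 2.0000)
after link 2: o_2 = (0.0000, -3.0000, 3.0000)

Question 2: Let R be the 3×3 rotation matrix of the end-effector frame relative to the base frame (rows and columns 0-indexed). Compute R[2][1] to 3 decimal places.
End-effector y-axis (col 1 of R) = (0.0000,0.0000,1.0000)
R[2][1] = 1.0000

1.000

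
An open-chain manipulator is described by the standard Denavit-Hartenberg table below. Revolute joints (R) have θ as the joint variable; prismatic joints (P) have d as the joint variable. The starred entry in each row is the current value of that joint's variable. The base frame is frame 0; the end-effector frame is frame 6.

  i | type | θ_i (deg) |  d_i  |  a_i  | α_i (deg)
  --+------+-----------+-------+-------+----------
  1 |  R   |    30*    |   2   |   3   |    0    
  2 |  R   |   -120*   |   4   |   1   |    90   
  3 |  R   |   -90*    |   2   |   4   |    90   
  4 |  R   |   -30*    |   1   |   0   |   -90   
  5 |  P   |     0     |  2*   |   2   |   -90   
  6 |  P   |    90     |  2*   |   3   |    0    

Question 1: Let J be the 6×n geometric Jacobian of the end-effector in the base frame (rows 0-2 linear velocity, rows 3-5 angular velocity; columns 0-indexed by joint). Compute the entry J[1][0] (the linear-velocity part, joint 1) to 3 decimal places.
2.464

axis z_0 = ẑ; lever o_n−o_0 = (2.4641,-0.5000,0.7679)
cross product → J_v[:, 0] = (0.5000,2.4641,-0.0000)
J_ω[:, 0] = z_0
entry J[1][0] = 2.4641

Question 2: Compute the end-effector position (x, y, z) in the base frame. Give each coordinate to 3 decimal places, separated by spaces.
after link 1: o_1 = (2.5981, 1.5000, 2.0000)
after link 2: o_2 = (2.5981, 0.5000, 6.0000)
after link 3: o_3 = (0.5981, 0.5000, 2.0000)
after link 4: o_4 = (0.5981, 1.5000, 2.0000)
after link 5: o_5 = (-0.1340, 1.5000, -0.7321)
after link 6: o_6 = (2.4641, -0.5000, 0.7679)

2.464 -0.500 0.768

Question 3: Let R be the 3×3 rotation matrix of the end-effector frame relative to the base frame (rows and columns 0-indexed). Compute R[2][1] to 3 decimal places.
0.866

End-effector y-axis (col 1 of R) = (-0.5000,-0.0000,0.8660)
R[2][1] = 0.8660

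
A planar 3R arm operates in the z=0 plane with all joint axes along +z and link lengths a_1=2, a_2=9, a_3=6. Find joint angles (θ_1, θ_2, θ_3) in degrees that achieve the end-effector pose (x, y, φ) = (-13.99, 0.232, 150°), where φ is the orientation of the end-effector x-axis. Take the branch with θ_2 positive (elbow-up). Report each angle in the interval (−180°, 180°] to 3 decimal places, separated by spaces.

119.991 90.010 -60.001

wrist centre = target − a_3·(cos φ, sin φ) = (-8.7938, -2.7680)
cos θ_2 = (84.9936−2²−9²)/(2·2·9) = -0.0002; θ_2 = 90.0102° (elbow-up)
β = atan2(-2.7680,-8.7938) = -162.5278°; ψ = atan2(9.0000,1.9984) = 77.4809°
θ_1 = β − ψ = -240.0087°
θ_3 = φ − θ_1 − θ_2 = -60.0015° (wrapped to (-180°,180°])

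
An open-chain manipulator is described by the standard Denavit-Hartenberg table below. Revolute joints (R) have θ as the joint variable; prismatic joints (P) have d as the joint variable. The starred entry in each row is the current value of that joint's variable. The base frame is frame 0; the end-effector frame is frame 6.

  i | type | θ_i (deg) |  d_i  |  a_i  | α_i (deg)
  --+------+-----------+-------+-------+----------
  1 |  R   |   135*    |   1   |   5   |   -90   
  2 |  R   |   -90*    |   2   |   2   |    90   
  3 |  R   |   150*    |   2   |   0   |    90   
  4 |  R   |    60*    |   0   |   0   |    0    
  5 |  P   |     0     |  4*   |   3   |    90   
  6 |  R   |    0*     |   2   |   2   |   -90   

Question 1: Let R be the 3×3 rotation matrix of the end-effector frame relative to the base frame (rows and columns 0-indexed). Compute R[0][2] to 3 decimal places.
End-effector z-axis (col 2 of R) = (-0.6124,-0.6124,0.5000)
R[0][2] = -0.6124

-0.612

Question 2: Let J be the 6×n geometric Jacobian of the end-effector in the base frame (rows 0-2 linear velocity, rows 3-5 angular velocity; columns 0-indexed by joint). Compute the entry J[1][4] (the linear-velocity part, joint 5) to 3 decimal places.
prismatic axis z_4 = (-0.6124,-0.6124,0.5000)
J_v[:, 4] = z_4; J_ω[:, 4] = (0,0,0)
entry J[1][4] = -0.6124

-0.612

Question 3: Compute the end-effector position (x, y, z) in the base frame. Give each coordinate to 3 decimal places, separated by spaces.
after link 1: o_1 = (-3.5355, 3.5355, 1.0000)
after link 2: o_2 = (-4.9497, 2.1213, 3.0000)
after link 3: o_3 = (-3.5355, 0.7071, 3.0000)
after link 4: o_4 = (-3.5355, 0.7071, 3.0000)
after link 5: o_5 = (-4.6782, -4.1098, 3.7010)
after link 6: o_6 = (-5.1265, -5.5934, 1.3349)

-5.127 -5.593 1.335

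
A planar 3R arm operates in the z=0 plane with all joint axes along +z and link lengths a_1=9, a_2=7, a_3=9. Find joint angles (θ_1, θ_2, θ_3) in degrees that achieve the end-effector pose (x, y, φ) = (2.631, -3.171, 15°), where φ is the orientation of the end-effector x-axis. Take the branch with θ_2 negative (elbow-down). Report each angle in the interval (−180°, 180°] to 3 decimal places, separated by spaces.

wrist centre = target − a_3·(cos φ, sin φ) = (-6.0623, -5.5004)
cos θ_2 = (67.0060−9²−7²)/(2·9·7) = -0.5000; θ_2 = -119.9969° (elbow-down)
β = atan2(-5.5004,-6.0623) = -137.7825°; ψ = atan2(-6.0624,5.5003) = -47.7828°
θ_1 = β − ψ = -89.9996°
θ_3 = φ − θ_1 − θ_2 = -135.0035° (wrapped to (-180°,180°])

-90.000 -119.997 -135.004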